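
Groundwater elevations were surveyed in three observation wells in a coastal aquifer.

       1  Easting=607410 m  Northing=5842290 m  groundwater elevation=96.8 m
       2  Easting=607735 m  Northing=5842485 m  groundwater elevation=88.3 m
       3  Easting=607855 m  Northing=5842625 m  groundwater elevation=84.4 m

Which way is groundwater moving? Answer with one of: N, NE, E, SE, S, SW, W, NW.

Three-point gradient (reference 1): Δ to 2 = (325, 195, -8.5), Δ to 3 = (445, 335, -12.4).
∂h/∂x = -0.01943, ∂h/∂y = -0.01120 (det = 22100).
Flow = −∇h = (+0.01943 east, +0.01120 north), which points northeast.

NE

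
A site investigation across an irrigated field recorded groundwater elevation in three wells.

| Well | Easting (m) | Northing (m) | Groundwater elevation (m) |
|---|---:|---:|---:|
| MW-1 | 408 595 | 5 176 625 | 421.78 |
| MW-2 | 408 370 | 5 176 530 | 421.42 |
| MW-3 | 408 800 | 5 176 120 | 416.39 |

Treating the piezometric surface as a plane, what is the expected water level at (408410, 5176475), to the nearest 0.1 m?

Differences from MW-1: to MW-2 (Δx, Δy, Δh) = (-225, -95, -0.36); to MW-3 = (205, -505, -5.39).
Solve a·Δx + b·Δy = Δh: det = (-225)·(-505) − 205·(-95) = 133100.
∂h/∂x = [(-0.36)·(-505) − (-5.39)·(-95)] / 133100 = -0.002481
∂h/∂y = [(-225)·(-5.39) − 205·(-0.36)] / 133100 = +0.009666
h(408410, 5176475) = 421.78 + (-0.002481)·(-185) + (+0.009666)·(-150) = 421.78 +0.459 -1.450 = 420.789 m.

420.8 m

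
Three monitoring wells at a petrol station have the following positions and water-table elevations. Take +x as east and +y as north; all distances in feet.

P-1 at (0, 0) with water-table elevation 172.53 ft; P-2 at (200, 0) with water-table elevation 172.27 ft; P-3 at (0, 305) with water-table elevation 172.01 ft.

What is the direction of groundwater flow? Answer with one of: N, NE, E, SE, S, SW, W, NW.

∂h/∂x = (172.27 − 172.53) / (200 − 0) = -0.001300
∂h/∂y = (172.01 − 172.53) / (305 − 0) = -0.001705
Flow = −∇h = (+0.001300 east, +0.001705 north), which points northeast.

NE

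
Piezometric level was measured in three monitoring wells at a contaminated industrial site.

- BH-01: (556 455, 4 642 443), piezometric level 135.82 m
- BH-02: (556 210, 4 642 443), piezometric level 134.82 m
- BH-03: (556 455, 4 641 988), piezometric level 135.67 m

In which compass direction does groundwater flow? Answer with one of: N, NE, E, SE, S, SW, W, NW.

∂h/∂x = (134.82 − 135.82) / (556210 − 556455) = +0.004082
∂h/∂y = (135.67 − 135.82) / (4641988 − 4642443) = +0.0003297
Flow = −∇h = (-0.004082 east, -0.0003297 north), which points west.

W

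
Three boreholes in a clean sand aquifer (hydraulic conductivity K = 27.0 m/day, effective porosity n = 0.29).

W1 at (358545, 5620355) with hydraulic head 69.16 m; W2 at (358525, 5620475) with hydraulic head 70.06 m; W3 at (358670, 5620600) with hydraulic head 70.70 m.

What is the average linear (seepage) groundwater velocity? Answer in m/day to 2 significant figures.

0.69 m/day

Differences from W1: to W2 (Δx, Δy, Δh) = (-20, 120, +0.90); to W3 = (125, 245, +1.54).
Determinant of the coordinate differences = (-20)·245 − 125·120 = -19900.
∂h/∂x = [(+0.90)·245 − (+1.54)·120] / -19900 = -0.001794
∂h/∂y = [(-20)·(+1.54) − 125·(+0.90)] / -19900 = +0.007201
|∇h| = √(-0.001794² + 0.007201²) = 0.007421
Seepage velocity v = K·i/n = 27.0 × 0.007421 / 0.29 = 0.6909 m/day.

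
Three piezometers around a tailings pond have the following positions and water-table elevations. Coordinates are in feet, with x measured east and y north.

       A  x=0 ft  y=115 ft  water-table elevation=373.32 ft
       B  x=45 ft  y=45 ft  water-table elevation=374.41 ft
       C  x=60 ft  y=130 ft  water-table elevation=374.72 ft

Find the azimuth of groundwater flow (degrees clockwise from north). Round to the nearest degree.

Differences from A: to B (Δx, Δy, Δh) = (45, -70, +1.09); to C = (60, 15, +1.40).
Solve a·Δx + b·Δy = Δh: det = 45·15 − 60·(-70) = 4875.
∂h/∂x = [(+1.09)·15 − (+1.40)·(-70)] / 4875 = +0.02346
∂h/∂y = [45·(+1.40) − 60·(+1.09)] / 4875 = -0.0004923
Flow direction (−∇h) has components (-0.02346 E, +0.0004923 N).
Azimuth = atan2(E, N) = atan2(-0.02346, +0.0004923) = 271.2° ≈ 271°.

271°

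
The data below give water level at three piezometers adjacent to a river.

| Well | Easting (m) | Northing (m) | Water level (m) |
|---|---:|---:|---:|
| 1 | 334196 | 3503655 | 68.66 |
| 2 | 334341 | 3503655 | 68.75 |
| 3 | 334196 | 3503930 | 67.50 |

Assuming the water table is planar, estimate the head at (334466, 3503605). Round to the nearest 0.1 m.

69.0 m

∂h/∂x = (68.75 − 68.66) / (334341 − 334196) = +0.0006207
∂h/∂y = (67.50 − 68.66) / (3503930 − 3503655) = -0.004218
h(334466, 3503605) = 68.66 + (+0.0006207)·(270) + (-0.004218)·(-50) = 68.66 +0.168 +0.211 = 69.038 m.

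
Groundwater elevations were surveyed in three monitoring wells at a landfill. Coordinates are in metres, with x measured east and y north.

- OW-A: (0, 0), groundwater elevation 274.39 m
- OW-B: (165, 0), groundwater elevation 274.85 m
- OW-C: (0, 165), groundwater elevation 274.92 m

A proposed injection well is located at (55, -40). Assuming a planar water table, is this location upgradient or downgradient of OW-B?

∂h/∂x = (274.85 − 274.39) / (165 − 0) = +0.002788
∂h/∂y = (274.92 − 274.39) / (165 − 0) = +0.003212
Head at (55, -40) = 274.39 + (+0.002788)·(55) + (+0.003212)·(-40) = 274.41 m.
That is lower than the 274.85 m at OW-B, so the point is downgradient.

downgradient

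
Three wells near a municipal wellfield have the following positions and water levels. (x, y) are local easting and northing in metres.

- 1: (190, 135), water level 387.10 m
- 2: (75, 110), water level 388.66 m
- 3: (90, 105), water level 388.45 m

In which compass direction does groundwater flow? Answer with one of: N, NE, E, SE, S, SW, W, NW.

E

Taking 1 as reference: 2−1 = (-115, -25, +1.56); 3−1 = (-100, -30, +1.35).
Solve a·Δx + b·Δy = Δh: det = (-115)·(-30) − (-100)·(-25) = 950.
∂h/∂x = [(+1.56)·(-30) − (+1.35)·(-25)] / 950 = -0.01374
∂h/∂y = [(-115)·(+1.35) − (-100)·(+1.56)] / 950 = +0.0007895
Flow = −∇h = (+0.01374 east, -0.0007895 north), which points east.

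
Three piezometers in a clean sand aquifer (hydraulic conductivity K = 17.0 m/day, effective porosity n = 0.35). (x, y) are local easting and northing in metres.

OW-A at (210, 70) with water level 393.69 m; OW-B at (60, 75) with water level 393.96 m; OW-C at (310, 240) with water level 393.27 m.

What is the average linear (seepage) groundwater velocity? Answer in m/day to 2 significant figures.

0.11 m/day

Taking OW-A as reference: OW-B−OW-A = (-150, 5, +0.27); OW-C−OW-A = (100, 170, -0.42).
Determinant of the coordinate differences = (-150)·170 − 100·5 = -26000.
∂h/∂x = [(+0.27)·170 − (-0.42)·5] / -26000 = -0.001846
∂h/∂y = [(-150)·(-0.42) − 100·(+0.27)] / -26000 = -0.001385
|∇h| = √(-0.001846² + -0.001385²) = 0.002308
Seepage velocity v = K·i/n = 17.0 × 0.002308 / 0.35 = 0.1121 m/day.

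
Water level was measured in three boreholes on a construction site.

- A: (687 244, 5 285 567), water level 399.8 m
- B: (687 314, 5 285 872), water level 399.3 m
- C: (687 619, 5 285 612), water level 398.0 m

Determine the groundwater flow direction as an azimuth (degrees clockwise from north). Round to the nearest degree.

083°

With h = a·x + b·y + c and A as origin, the differences give:
  70·a + 305·b = -0.5
  375·a + 45·b = -1.8
Eliminate b (×45 and ×305, subtract): -111225·a = 526.50 → a = ∂h/∂x = -0.004734
Back-substitute: b = ∂h/∂y = -0.0005529.
Flow direction (−∇h) has components (+0.004734 E, +0.0005529 N).
Azimuth = atan2(E, N) = atan2(+0.004734, +0.0005529) = 83.3° ≈ 083°.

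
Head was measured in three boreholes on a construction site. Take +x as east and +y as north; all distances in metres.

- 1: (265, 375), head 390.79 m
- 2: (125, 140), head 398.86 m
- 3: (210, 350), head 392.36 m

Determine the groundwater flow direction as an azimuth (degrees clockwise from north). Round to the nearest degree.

037°

With h = a·x + b·y + c and 1 as origin, the differences give:
  (-140)·a + (-235)·b = +8.07
  (-55)·a + (-25)·b = +1.57
Eliminate b (×(-25) and ×(-235), subtract): -9425·a = 167.200 → a = ∂h/∂x = -0.01774
Back-substitute: b = ∂h/∂y = -0.02377.
Flow direction (−∇h) has components (+0.01774 E, +0.02377 N).
Azimuth = atan2(E, N) = atan2(+0.01774, +0.02377) = 36.7° ≈ 037°.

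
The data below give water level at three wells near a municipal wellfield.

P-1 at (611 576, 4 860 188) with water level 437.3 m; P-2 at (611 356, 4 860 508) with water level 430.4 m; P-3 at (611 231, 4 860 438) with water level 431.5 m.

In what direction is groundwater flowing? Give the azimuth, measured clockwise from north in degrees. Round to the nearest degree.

353°

Differences from P-1: to P-2 (Δx, Δy, Δh) = (-220, 320, -6.9); to P-3 = (-345, 250, -5.8).
Determinant of the coordinate differences = (-220)·250 − (-345)·320 = 55400.
∂h/∂x = [(-6.9)·250 − (-5.8)·320] / 55400 = +0.002365
∂h/∂y = [(-220)·(-5.8) − (-345)·(-6.9)] / 55400 = -0.01994
Flow direction (−∇h) has components (-0.002365 E, +0.01994 N).
Azimuth = atan2(E, N) = atan2(-0.002365, +0.01994) = 353.2° ≈ 353°.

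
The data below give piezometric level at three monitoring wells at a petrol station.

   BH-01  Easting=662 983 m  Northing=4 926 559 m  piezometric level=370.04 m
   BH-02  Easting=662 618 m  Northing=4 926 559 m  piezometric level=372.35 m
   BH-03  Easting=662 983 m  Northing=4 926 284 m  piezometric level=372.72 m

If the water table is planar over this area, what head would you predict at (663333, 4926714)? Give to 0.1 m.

366.3 m

∂h/∂x = (372.35 − 370.04) / (662618 − 662983) = -0.006329
∂h/∂y = (372.72 − 370.04) / (4926284 − 4926559) = -0.009745
h(663333, 4926714) = 370.04 + (-0.006329)·(350) + (-0.009745)·(155) = 370.04 -2.215 -1.511 = 366.314 m.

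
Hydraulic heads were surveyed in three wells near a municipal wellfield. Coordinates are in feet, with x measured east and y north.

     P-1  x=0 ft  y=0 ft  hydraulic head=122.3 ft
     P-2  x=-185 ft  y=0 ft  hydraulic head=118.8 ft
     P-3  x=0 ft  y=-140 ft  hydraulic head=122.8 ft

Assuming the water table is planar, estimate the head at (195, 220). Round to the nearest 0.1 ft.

125.2 ft

∂h/∂x = (118.8 − 122.3) / (-185 − 0) = +0.01892
∂h/∂y = (122.8 − 122.3) / (-140 − 0) = -0.003571
h(195, 220) = 122.3 + (+0.01892)·(195) + (-0.003571)·(220) = 122.3 +3.689 -0.786 = 125.203 ft.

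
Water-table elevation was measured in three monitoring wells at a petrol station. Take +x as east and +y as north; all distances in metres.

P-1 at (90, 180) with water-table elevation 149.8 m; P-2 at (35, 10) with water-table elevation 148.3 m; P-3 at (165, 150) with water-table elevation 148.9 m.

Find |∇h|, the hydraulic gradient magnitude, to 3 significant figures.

0.0135

Differences from P-1: to P-2 (Δx, Δy, Δh) = (-55, -170, -1.5); to P-3 = (75, -30, -0.9).
Determinant of the coordinate differences = (-55)·(-30) − 75·(-170) = 14400.
∂h/∂x = [(-1.5)·(-30) − (-0.9)·(-170)] / 14400 = -0.007500
∂h/∂y = [(-55)·(-0.9) − 75·(-1.5)] / 14400 = +0.01125
|∇h| = √(-0.007500² + 0.01125²) = 0.01352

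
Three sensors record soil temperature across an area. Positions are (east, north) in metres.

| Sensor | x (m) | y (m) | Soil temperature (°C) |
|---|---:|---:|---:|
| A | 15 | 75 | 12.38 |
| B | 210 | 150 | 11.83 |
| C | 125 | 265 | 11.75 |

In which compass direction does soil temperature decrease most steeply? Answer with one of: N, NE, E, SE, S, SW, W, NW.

NE

Taking A as reference: B−A = (195, 75, -0.55); C−A = (110, 190, -0.63).
Solve a·Δx + b·Δy = ΔT: det = 195·190 − 110·75 = 28800.
∂T/∂x = [(-0.55)·190 − (-0.63)·75] / 28800 = -0.001988
∂T/∂y = [195·(-0.63) − 110·(-0.55)] / 28800 = -0.002165
Steepest decrease is along −∇f = (+0.001988 E, +0.002165 N) → northeast.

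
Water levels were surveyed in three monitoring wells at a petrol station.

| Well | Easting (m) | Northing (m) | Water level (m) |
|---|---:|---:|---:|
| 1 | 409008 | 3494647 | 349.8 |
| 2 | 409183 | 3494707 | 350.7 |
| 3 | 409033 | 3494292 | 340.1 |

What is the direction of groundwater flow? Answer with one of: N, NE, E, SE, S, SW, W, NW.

Differences from 1: to 2 (Δx, Δy, Δh) = (175, 60, +0.9); to 3 = (25, -355, -9.7).
Solve a·Δx + b·Δy = Δh: det = 175·(-355) − 25·60 = -63625.
∂h/∂x = [(+0.9)·(-355) − (-9.7)·60] / -63625 = -0.004126
∂h/∂y = [175·(-9.7) − 25·(+0.9)] / -63625 = +0.02703
Flow = −∇h = (+0.004126 east, -0.02703 north), which points south.

S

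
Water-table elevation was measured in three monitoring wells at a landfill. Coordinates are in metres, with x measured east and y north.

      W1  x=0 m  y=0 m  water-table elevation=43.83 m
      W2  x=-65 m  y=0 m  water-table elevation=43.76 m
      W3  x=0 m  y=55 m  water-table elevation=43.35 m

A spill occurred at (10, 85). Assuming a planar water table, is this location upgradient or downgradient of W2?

∂h/∂x = (43.76 − 43.83) / (-65 − 0) = +0.001077
∂h/∂y = (43.35 − 43.83) / (55 − 0) = -0.008727
Head at (10, 85) = 43.83 + (+0.001077)·(10) + (-0.008727)·(85) = 43.10 m.
That is lower than the 43.76 m at W2, so the point is downgradient.

downgradient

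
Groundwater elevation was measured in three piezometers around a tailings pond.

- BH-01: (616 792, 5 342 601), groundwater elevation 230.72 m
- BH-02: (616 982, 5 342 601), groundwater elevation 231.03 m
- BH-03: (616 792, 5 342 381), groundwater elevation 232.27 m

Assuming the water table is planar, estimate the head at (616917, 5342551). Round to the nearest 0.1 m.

∂h/∂x = (231.03 − 230.72) / (616982 − 616792) = +0.001632
∂h/∂y = (232.27 − 230.72) / (5342381 − 5342601) = -0.007045
h(616917, 5342551) = 230.72 + (+0.001632)·(125) + (-0.007045)·(-50) = 230.72 +0.204 +0.352 = 231.276 m.

231.3 m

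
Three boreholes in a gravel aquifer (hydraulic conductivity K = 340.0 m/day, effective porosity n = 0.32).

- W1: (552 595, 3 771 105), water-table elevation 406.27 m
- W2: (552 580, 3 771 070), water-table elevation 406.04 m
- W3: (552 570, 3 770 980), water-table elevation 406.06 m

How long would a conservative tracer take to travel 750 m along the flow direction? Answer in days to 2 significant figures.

With h = a·x + b·y + c and W1 as origin, the differences give:
  (-15)·a + (-35)·b = -0.23
  (-25)·a + (-125)·b = -0.21
Eliminate b (×(-125) and ×(-35), subtract): 1000·a = 21.400 → a = ∂h/∂x = +0.02140
Back-substitute: b = ∂h/∂y = -0.002600.
|∇h| = √(0.02140² + -0.002600²) = 0.02156
Seepage velocity v = K·i/n = 340.0 × 0.02156 / 0.32 = 22.91 m/day.
t = 750 / 22.91 = 32.74 days.

33 days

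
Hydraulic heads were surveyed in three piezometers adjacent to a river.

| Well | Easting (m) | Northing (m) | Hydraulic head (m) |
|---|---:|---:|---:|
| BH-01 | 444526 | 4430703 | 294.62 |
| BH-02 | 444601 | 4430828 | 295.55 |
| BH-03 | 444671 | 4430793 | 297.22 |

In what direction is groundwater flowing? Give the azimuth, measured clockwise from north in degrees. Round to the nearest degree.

Differences from BH-01: to BH-02 (Δx, Δy, Δh) = (75, 125, +0.93); to BH-03 = (145, 90, +2.60).
Solve a·Δx + b·Δy = Δh: det = 75·90 − 145·125 = -11375.
∂h/∂x = [(+0.93)·90 − (+2.60)·125] / -11375 = +0.02121
∂h/∂y = [75·(+2.60) − 145·(+0.93)] / -11375 = -0.005288
Flow direction (−∇h) has components (-0.02121 E, +0.005288 N).
Azimuth = atan2(E, N) = atan2(-0.02121, +0.005288) = 284.0° ≈ 284°.

284°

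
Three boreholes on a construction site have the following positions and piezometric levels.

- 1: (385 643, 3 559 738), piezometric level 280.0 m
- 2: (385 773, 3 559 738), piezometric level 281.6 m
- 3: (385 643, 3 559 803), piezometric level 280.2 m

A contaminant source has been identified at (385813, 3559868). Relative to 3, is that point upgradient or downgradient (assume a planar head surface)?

upgradient

∂h/∂x = (281.6 − 280.0) / (385773 − 385643) = +0.01231
∂h/∂y = (280.2 − 280.0) / (3559803 − 3559738) = +0.003077
Head at (385813, 3559868) = 280.0 + (+0.01231)·(170) + (+0.003077)·(130) = 282.49 m.
That is higher than the 280.2 m at 3, so the point is upgradient.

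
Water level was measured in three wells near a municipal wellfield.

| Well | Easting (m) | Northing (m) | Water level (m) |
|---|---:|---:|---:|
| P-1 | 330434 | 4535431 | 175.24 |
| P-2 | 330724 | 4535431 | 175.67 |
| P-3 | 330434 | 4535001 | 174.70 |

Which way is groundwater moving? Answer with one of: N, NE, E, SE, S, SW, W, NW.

∂h/∂x = (175.67 − 175.24) / (330724 − 330434) = +0.001483
∂h/∂y = (174.70 − 175.24) / (4535001 − 4535431) = +0.001256
Flow = −∇h = (-0.001483 east, -0.001256 north), which points southwest.

SW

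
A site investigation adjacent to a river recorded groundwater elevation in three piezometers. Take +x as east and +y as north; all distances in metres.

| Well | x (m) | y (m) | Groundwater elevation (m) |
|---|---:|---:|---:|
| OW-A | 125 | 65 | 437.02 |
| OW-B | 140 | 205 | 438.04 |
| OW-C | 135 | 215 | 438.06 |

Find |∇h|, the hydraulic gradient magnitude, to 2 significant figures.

0.011

Taking OW-A as reference: OW-B−OW-A = (15, 140, +1.02); OW-C−OW-A = (10, 150, +1.04).
Solve a·Δx + b·Δy = Δh: det = 15·150 − 10·140 = 850.
∂h/∂x = [(+1.02)·150 − (+1.04)·140] / 850 = +0.008706
∂h/∂y = [15·(+1.04) − 10·(+1.02)] / 850 = +0.006353
|∇h| = √(0.008706² + 0.006353²) = 0.01078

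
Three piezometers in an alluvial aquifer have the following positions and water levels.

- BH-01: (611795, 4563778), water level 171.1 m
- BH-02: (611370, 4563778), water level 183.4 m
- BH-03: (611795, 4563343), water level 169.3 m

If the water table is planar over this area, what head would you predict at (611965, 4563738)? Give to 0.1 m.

166.0 m

∂h/∂x = (183.4 − 171.1) / (611370 − 611795) = -0.02894
∂h/∂y = (169.3 − 171.1) / (4563343 − 4563778) = +0.004138
h(611965, 4563738) = 171.1 + (-0.02894)·(170) + (+0.004138)·(-40) = 171.1 -4.920 -0.166 = 166.014 m.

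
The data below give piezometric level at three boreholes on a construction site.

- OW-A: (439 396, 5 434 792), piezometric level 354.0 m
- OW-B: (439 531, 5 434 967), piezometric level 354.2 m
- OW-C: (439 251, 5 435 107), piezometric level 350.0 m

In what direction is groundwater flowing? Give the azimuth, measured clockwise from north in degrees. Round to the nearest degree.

Three-point gradient (reference OW-A): Δ to OW-B = (135, 175, +0.2), Δ to OW-C = (-145, 315, -4.0).
∂h/∂x = +0.01124, ∂h/∂y = -0.007526 (det = 67900).
Flow direction (−∇h) has components (-0.01124 E, +0.007526 N).
Azimuth = atan2(E, N) = atan2(-0.01124, +0.007526) = 303.8° ≈ 304°.

304°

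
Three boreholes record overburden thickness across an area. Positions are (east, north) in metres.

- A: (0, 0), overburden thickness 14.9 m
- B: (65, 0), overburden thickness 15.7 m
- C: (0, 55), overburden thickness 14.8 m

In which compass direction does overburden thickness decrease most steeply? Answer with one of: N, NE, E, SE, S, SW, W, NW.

W

∂d/∂x = (15.7 − 14.9) / (65 − 0) = +0.01231
∂d/∂y = (14.8 − 14.9) / (55 − 0) = -0.001818
Steepest decrease is along −∇f = (-0.01231 E, +0.001818 N) → west.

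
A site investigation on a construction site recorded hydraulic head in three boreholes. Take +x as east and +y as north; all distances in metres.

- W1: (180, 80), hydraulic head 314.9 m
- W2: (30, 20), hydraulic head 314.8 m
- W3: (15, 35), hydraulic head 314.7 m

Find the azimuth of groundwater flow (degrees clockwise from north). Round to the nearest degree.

Taking W1 as reference: W2−W1 = (-150, -60, -0.1); W3−W1 = (-165, -45, -0.2).
Determinant of the coordinate differences = (-150)·(-45) − (-165)·(-60) = -3150.
∂h/∂x = [(-0.1)·(-45) − (-0.2)·(-60)] / -3150 = +0.002381
∂h/∂y = [(-150)·(-0.2) − (-165)·(-0.1)] / -3150 = -0.004286
Flow direction (−∇h) has components (-0.002381 E, +0.004286 N).
Azimuth = atan2(E, N) = atan2(-0.002381, +0.004286) = 330.9° ≈ 331°.

331°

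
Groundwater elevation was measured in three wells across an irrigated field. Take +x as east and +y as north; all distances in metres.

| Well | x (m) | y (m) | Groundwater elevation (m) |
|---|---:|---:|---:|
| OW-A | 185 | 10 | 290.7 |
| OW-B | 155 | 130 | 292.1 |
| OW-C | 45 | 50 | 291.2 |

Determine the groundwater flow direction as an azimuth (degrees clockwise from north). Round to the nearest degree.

With h = a·x + b·y + c and OW-A as origin, the differences give:
  (-30)·a + 120·b = +1.4
  (-140)·a + 40·b = +0.5
Eliminate b (×40 and ×120, subtract): 15600·a = -4.00 → a = ∂h/∂x = -0.0002564
Back-substitute: b = ∂h/∂y = +0.01160.
Flow direction (−∇h) has components (+0.0002564 E, -0.01160 N).
Azimuth = atan2(E, N) = atan2(+0.0002564, -0.01160) = 178.7° ≈ 179°.

179°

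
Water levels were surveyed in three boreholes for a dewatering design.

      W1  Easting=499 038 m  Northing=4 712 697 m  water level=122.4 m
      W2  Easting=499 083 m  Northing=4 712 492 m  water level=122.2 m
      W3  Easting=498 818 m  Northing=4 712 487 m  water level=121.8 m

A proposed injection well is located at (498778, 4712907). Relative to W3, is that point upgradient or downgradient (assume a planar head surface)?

upgradient

Differences from W1: to W2 (Δx, Δy, Δh) = (45, -205, -0.2); to W3 = (-220, -210, -0.6).
Solve a·Δx + b·Δy = Δh: det = 45·(-210) − (-220)·(-205) = -54550.
∂h/∂x = [(-0.2)·(-210) − (-0.6)·(-205)] / -54550 = +0.001485
∂h/∂y = [45·(-0.6) − (-220)·(-0.2)] / -54550 = +0.001302
Head at (498778, 4712907) = 122.4 + (+0.001485)·(-260) + (+0.001302)·(210) = 122.29 m.
That is higher than the 121.8 m at W3, so the point is upgradient.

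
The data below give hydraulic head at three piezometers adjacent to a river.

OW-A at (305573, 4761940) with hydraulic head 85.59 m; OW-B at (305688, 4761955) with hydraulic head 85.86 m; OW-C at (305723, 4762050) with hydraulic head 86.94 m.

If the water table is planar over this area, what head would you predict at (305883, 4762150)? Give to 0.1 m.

Taking OW-A as reference: OW-B−OW-A = (115, 15, +0.27); OW-C−OW-A = (150, 110, +1.35).
Determinant of the coordinate differences = 115·110 − 150·15 = 10400.
∂h/∂x = [(+0.27)·110 − (+1.35)·15] / 10400 = +0.0009087
∂h/∂y = [115·(+1.35) − 150·(+0.27)] / 10400 = +0.01103
h(305883, 4762150) = 85.59 + (+0.0009087)·(310) + (+0.01103)·(210) = 85.59 +0.282 +2.317 = 88.189 m.

88.2 m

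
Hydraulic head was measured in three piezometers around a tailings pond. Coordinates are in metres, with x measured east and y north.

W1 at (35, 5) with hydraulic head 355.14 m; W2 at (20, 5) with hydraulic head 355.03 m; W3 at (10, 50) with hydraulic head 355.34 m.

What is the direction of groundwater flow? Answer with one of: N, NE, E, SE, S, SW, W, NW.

Taking W1 as reference: W2−W1 = (-15, 0, -0.11); W3−W1 = (-25, 45, +0.20).
Solve a·Δx + b·Δy = Δh: det = (-15)·45 − (-25)·0 = -675.
∂h/∂x = [(-0.11)·45 − (+0.20)·0] / -675 = +0.007333
∂h/∂y = [(-15)·(+0.20) − (-25)·(-0.11)] / -675 = +0.008519
Flow = −∇h = (-0.007333 east, -0.008519 north), which points southwest.

SW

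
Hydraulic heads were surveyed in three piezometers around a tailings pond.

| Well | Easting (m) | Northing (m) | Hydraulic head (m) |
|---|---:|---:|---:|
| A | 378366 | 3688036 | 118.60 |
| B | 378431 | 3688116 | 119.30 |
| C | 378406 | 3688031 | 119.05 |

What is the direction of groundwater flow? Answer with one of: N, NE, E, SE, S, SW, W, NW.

W

Taking A as reference: B−A = (65, 80, +0.70); C−A = (40, -5, +0.45).
Determinant of the coordinate differences = 65·(-5) − 40·80 = -3525.
∂h/∂x = [(+0.70)·(-5) − (+0.45)·80] / -3525 = +0.01121
∂h/∂y = [65·(+0.45) − 40·(+0.70)] / -3525 = -0.0003546
Flow = −∇h = (-0.01121 east, +0.0003546 north), which points west.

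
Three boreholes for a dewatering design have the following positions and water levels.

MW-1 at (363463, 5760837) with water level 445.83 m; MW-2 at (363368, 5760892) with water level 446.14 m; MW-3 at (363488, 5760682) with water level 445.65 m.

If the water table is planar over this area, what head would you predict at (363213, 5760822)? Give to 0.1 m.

446.5 m

Differences from MW-1: to MW-2 (Δx, Δy, Δh) = (-95, 55, +0.31); to MW-3 = (25, -155, -0.18).
Solve a·Δx + b·Δy = Δh: det = (-95)·(-155) − 25·55 = 13350.
∂h/∂x = [(+0.31)·(-155) − (-0.18)·55] / 13350 = -0.002858
∂h/∂y = [(-95)·(-0.18) − 25·(+0.31)] / 13350 = +0.0007004
h(363213, 5760822) = 445.83 + (-0.002858)·(-250) + (+0.0007004)·(-15) = 445.83 +0.714 -0.011 = 446.534 m.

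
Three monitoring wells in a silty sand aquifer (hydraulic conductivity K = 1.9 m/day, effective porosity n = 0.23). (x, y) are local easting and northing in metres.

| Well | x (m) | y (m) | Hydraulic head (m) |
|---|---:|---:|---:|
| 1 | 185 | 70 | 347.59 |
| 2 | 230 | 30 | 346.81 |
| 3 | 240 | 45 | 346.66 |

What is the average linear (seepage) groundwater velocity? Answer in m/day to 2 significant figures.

0.14 m/day

Three-point gradient (reference 1): Δ to 2 = (45, -40, -0.78), Δ to 3 = (55, -25, -0.93).
∂h/∂x = -0.01647, ∂h/∂y = +0.0009767 (det = 1075).
|∇h| = √(-0.01647² + 0.0009767²) = 0.0165
Seepage velocity v = K·i/n = 1.9 × 0.0165 / 0.23 = 0.1363 m/day.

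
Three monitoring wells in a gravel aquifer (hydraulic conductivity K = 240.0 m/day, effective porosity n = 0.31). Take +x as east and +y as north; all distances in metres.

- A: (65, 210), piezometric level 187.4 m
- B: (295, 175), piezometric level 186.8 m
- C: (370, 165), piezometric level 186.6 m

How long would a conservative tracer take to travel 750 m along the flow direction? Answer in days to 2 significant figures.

With h = a·x + b·y + c and A as origin, the differences give:
  230·a + (-35)·b = -0.6
  305·a + (-45)·b = -0.8
Eliminate b (×(-45) and ×(-35), subtract): 325·a = -1.00 → a = ∂h/∂x = -0.003077
Back-substitute: b = ∂h/∂y = -0.003077.
|∇h| = √(-0.003077² + -0.003077²) = 0.004352
Seepage velocity v = K·i/n = 240.0 × 0.004352 / 0.31 = 3.369 m/day.
t = 750 / 3.369 = 222.6 days.

220 days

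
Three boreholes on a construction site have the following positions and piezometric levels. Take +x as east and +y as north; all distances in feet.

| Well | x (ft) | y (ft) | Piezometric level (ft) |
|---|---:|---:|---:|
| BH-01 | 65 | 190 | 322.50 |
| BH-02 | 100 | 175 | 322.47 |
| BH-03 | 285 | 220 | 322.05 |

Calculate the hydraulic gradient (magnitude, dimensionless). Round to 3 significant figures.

0.00274

With h = a·x + b·y + c and BH-01 as origin, the differences give:
  35·a + (-15)·b = -0.03
  220·a + 30·b = -0.45
Eliminate b (×30 and ×(-15), subtract): 4350·a = -7.650 → a = ∂h/∂x = -0.001759
Back-substitute: b = ∂h/∂y = -0.002103.
|∇h| = √(-0.001759² + -0.002103²) = 0.002742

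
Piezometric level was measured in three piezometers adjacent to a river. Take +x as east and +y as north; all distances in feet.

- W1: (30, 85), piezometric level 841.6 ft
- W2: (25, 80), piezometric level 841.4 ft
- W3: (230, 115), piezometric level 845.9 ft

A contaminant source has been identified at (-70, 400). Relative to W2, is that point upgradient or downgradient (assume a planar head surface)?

With h = a·x + b·y + c and W1 as origin, the differences give:
  (-5)·a + (-5)·b = -0.2
  200·a + 30·b = +4.3
Eliminate b (×30 and ×(-5), subtract): 850·a = 15.50 → a = ∂h/∂x = +0.01824
Back-substitute: b = ∂h/∂y = +0.02176.
Head at (-70, 400) = 841.6 + (+0.01824)·(-100) + (+0.02176)·(315) = 846.63 ft.
That is higher than the 841.4 ft at W2, so the point is upgradient.

upgradient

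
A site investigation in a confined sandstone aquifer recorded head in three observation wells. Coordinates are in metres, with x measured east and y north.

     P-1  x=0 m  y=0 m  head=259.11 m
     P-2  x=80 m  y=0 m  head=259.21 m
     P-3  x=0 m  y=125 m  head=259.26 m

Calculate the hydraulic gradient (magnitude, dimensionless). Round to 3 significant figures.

∂h/∂x = (259.21 − 259.11) / (80 − 0) = +0.001250
∂h/∂y = (259.26 − 259.11) / (125 − 0) = +0.001200
|∇h| = √(0.001250² + 0.001200²) = 0.001733

0.00173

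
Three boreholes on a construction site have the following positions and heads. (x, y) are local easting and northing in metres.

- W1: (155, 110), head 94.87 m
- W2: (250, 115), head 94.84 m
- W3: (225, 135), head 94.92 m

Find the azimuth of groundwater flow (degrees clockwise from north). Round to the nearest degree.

With h = a·x + b·y + c and W1 as origin, the differences give:
  95·a + 5·b = -0.03
  70·a + 25·b = +0.05
Eliminate b (×25 and ×5, subtract): 2025·a = -1.000 → a = ∂h/∂x = -0.0004938
Back-substitute: b = ∂h/∂y = +0.003383.
Flow direction (−∇h) has components (+0.0004938 E, -0.003383 N).
Azimuth = atan2(E, N) = atan2(+0.0004938, -0.003383) = 171.7° ≈ 172°.

172°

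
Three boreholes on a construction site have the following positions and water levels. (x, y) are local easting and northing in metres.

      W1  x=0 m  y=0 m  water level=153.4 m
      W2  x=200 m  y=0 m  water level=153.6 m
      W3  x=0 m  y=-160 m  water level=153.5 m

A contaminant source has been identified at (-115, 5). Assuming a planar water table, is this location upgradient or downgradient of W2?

downgradient

∂h/∂x = (153.6 − 153.4) / (200 − 0) = +0.0010000
∂h/∂y = (153.5 − 153.4) / (-160 − 0) = -0.0006250
Head at (-115, 5) = 153.4 + (+0.0010000)·(-115) + (-0.0006250)·(5) = 153.28 m.
That is lower than the 153.6 m at W2, so the point is downgradient.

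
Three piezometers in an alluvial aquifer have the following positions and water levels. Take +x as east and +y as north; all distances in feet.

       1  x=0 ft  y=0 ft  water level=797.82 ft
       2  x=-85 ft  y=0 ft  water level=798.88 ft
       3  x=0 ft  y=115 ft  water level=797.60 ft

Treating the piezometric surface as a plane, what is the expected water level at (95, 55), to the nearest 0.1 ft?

796.5 ft

∂h/∂x = (798.88 − 797.82) / (-85 − 0) = -0.01247
∂h/∂y = (797.60 − 797.82) / (115 − 0) = -0.001913
h(95, 55) = 797.82 + (-0.01247)·(95) + (-0.001913)·(55) = 797.82 -1.185 -0.105 = 796.530 ft.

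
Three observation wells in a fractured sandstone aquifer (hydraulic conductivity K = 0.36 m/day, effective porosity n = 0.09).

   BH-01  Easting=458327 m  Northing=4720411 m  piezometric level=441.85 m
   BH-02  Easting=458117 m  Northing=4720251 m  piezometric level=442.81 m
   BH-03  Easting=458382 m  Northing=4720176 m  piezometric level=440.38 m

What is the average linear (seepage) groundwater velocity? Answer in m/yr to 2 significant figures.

With h = a·x + b·y + c and BH-01 as origin, the differences give:
  (-210)·a + (-160)·b = +0.96
  55·a + (-235)·b = -1.47
Eliminate b (×(-235) and ×(-160), subtract): 58150·a = -460.800 → a = ∂h/∂x = -0.007924
Back-substitute: b = ∂h/∂y = +0.004401.
|∇h| = √(-0.007924² + 0.004401²) = 0.009064
Seepage velocity v = K·i/n = 0.36 × 0.009064 / 0.09 = 0.03626 m/day = 13.24 m/yr.

13 m/yr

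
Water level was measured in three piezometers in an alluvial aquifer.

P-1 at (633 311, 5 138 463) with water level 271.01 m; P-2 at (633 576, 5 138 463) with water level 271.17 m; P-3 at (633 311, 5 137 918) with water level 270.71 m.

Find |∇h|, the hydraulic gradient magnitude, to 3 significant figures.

0.000817

∂h/∂x = (271.17 − 271.01) / (633576 − 633311) = +0.0006038
∂h/∂y = (270.71 − 271.01) / (5137918 − 5138463) = +0.0005505
|∇h| = √(0.0006038² + 0.0005505²) = 0.0008171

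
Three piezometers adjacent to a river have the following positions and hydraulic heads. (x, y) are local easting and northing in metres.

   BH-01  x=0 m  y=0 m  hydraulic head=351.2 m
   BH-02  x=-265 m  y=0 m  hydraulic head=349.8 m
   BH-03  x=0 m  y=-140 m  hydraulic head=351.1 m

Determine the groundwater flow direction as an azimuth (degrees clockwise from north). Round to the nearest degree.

∂h/∂x = (349.8 − 351.2) / (-265 − 0) = +0.005283
∂h/∂y = (351.1 − 351.2) / (-140 − 0) = +0.0007143
Flow direction (−∇h) has components (-0.005283 E, -0.0007143 N).
Azimuth = atan2(E, N) = atan2(-0.005283, -0.0007143) = 262.3° ≈ 262°.

262°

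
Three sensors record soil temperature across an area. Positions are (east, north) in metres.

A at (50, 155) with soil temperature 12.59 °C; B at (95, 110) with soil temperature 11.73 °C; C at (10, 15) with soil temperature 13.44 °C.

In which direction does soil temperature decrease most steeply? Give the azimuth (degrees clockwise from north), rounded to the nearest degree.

089°

With T = a·x + b·y + c and A as origin, the differences give:
  45·a + (-45)·b = -0.86
  (-40)·a + (-140)·b = +0.85
Eliminate b (×(-140) and ×(-45), subtract): -8100·a = 158.650 → a = ∂T/∂x = -0.01959
Back-substitute: b = ∂T/∂y = -0.0004753.
Steepest decrease is along −∇f: components (+0.01959 E, +0.0004753 N).
Azimuth = atan2(+0.01959, +0.0004753) = 88.6° ≈ 089°.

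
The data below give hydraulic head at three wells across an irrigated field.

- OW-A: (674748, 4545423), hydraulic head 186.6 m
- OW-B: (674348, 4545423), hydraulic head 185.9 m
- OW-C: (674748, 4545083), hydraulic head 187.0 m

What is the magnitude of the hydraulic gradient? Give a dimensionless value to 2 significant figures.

∂h/∂x = (185.9 − 186.6) / (674348 − 674748) = +0.001750
∂h/∂y = (187.0 − 186.6) / (4545083 − 4545423) = -0.001176
|∇h| = √(0.001750² + -0.001176²) = 0.002108

0.0021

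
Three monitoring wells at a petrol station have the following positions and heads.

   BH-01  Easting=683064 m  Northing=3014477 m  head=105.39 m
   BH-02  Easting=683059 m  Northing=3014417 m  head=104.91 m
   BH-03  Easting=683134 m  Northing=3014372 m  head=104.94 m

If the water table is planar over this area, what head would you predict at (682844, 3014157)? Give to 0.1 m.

101.9 m

Taking BH-01 as reference: BH-02−BH-01 = (-5, -60, -0.48); BH-03−BH-01 = (70, -105, -0.45).
Solve a·Δx + b·Δy = Δh: det = (-5)·(-105) − 70·(-60) = 4725.
∂h/∂x = [(-0.48)·(-105) − (-0.45)·(-60)] / 4725 = +0.004952
∂h/∂y = [(-5)·(-0.45) − 70·(-0.48)] / 4725 = +0.007587
h(682844, 3014157) = 105.39 + (+0.004952)·(-220) + (+0.007587)·(-320) = 105.39 -1.090 -2.428 = 101.873 m.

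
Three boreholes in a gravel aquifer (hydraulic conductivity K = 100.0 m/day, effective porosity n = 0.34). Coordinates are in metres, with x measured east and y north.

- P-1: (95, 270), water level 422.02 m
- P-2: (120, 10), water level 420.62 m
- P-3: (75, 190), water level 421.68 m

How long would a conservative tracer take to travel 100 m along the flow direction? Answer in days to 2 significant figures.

Taking P-1 as reference: P-2−P-1 = (25, -260, -1.40); P-3−P-1 = (-20, -80, -0.34).
Solve a·Δx + b·Δy = Δh: det = 25·(-80) − (-20)·(-260) = -7200.
∂h/∂x = [(-1.40)·(-80) − (-0.34)·(-260)] / -7200 = -0.003278
∂h/∂y = [25·(-0.34) − (-20)·(-1.40)] / -7200 = +0.005069
|∇h| = √(-0.003278² + 0.005069²) = 0.006037
Seepage velocity v = K·i/n = 100.0 × 0.006037 / 0.34 = 1.776 m/day.
t = 100 / 1.776 = 56.31 days.

56 days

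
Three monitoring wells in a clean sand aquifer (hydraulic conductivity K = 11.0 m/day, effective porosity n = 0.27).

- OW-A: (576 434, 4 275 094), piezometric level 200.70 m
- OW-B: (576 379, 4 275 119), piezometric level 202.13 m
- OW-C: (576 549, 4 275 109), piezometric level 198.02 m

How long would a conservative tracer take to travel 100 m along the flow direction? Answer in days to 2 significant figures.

100 days

With h = a·x + b·y + c and OW-A as origin, the differences give:
  (-55)·a + 25·b = +1.43
  115·a + 15·b = -2.68
Eliminate b (×15 and ×25, subtract): -3700·a = 88.450 → a = ∂h/∂x = -0.02391
Back-substitute: b = ∂h/∂y = +0.004608.
|∇h| = √(-0.02391² + 0.004608²) = 0.02435
Seepage velocity v = K·i/n = 11.0 × 0.02435 / 0.27 = 0.992 m/day.
t = 100 / 0.992 = 100.8 days.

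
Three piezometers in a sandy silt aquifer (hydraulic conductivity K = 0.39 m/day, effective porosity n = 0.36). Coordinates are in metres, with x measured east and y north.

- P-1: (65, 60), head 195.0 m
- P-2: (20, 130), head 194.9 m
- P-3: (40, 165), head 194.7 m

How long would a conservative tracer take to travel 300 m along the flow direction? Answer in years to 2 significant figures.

Taking P-1 as reference: P-2−P-1 = (-45, 70, -0.1); P-3−P-1 = (-25, 105, -0.3).
Solve a·Δx + b·Δy = Δh: det = (-45)·105 − (-25)·70 = -2975.
∂h/∂x = [(-0.1)·105 − (-0.3)·70] / -2975 = -0.003529
∂h/∂y = [(-45)·(-0.3) − (-25)·(-0.1)] / -2975 = -0.003697
|∇h| = √(-0.003529² + -0.003697²) = 0.005111
Seepage velocity v = K·i/n = 0.39 × 0.005111 / 0.36 = 0.005537 m/day.
t = 300 / 0.005537 = 5.418e+04 days = 148 years.

150 years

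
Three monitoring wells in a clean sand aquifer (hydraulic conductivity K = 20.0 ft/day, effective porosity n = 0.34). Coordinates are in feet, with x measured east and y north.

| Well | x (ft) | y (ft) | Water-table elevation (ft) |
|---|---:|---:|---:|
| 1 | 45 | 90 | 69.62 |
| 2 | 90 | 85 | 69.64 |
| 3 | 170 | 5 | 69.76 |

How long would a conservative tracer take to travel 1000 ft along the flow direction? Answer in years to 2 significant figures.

38 years

With h = a·x + b·y + c and 1 as origin, the differences give:
  45·a + (-5)·b = +0.02
  125·a + (-85)·b = +0.14
Eliminate b (×(-85) and ×(-5), subtract): -3200·a = -1.000 → a = ∂h/∂x = +0.0003125
Back-substitute: b = ∂h/∂y = -0.001188.
|∇h| = √(0.0003125² + -0.001188²) = 0.001228
Seepage velocity v = K·i/n = 20.0 × 0.001228 / 0.34 = 0.07224 ft/day.
t = 1000 / 0.07224 = 1.384e+04 days = 37.9 years.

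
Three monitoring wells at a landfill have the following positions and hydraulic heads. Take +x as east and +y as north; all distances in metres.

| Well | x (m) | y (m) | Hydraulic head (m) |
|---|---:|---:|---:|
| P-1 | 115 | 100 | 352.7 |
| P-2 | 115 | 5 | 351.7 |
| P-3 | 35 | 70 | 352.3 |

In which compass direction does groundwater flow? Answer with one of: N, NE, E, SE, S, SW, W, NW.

S

Differences from P-1: to P-2 (Δx, Δy, Δh) = (0, -95, -1.0); to P-3 = (-80, -30, -0.4).
Solve a·Δx + b·Δy = Δh: det = 0·(-30) − (-80)·(-95) = -7600.
∂h/∂x = [(-1.0)·(-30) − (-0.4)·(-95)] / -7600 = +0.001053
∂h/∂y = [0·(-0.4) − (-80)·(-1.0)] / -7600 = +0.01053
Flow = −∇h = (-0.001053 east, -0.01053 north), which points south.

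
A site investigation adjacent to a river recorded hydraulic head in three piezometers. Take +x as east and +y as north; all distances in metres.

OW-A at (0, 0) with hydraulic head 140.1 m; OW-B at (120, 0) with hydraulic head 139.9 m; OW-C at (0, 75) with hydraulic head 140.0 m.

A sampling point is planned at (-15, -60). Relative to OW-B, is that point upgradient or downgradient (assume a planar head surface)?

∂h/∂x = (139.9 − 140.1) / (120 − 0) = -0.001667
∂h/∂y = (140.0 − 140.1) / (75 − 0) = -0.001333
Head at (-15, -60) = 140.1 + (-0.001667)·(-15) + (-0.001333)·(-60) = 140.20 m.
That is higher than the 139.9 m at OW-B, so the point is upgradient.

upgradient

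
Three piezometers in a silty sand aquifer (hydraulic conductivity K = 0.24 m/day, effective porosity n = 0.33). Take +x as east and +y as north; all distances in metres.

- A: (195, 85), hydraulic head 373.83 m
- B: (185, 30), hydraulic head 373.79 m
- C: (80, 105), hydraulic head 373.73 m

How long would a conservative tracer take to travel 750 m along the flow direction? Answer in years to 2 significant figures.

With h = a·x + b·y + c and A as origin, the differences give:
  (-10)·a + (-55)·b = -0.04
  (-115)·a + 20·b = -0.10
Eliminate b (×20 and ×(-55), subtract): -6525·a = -6.300 → a = ∂h/∂x = +0.0009655
Back-substitute: b = ∂h/∂y = +0.0005517.
|∇h| = √(0.0009655² + 0.0005517²) = 0.001112
Seepage velocity v = K·i/n = 0.24 × 0.001112 / 0.33 = 0.0008087 m/day.
t = 750 / 0.0008087 = 9.274e+05 days = 2.54e+03 years.

2500 years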